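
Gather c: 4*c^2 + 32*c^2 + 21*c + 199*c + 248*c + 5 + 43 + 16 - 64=36*c^2 + 468*c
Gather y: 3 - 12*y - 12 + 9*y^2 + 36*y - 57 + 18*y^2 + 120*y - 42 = 27*y^2 + 144*y - 108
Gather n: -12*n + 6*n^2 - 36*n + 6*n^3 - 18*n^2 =6*n^3 - 12*n^2 - 48*n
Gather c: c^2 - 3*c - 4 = c^2 - 3*c - 4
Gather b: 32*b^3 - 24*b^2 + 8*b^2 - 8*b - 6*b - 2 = 32*b^3 - 16*b^2 - 14*b - 2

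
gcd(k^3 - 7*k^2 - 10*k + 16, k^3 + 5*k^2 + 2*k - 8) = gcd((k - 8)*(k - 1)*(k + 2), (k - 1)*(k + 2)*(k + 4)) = k^2 + k - 2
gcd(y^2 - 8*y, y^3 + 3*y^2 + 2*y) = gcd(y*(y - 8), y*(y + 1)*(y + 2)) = y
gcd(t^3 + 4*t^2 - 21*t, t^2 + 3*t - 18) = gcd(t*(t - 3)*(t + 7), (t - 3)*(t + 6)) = t - 3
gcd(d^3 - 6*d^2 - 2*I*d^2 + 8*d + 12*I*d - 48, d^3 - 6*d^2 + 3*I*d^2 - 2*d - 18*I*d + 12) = d^2 + d*(-6 + 2*I) - 12*I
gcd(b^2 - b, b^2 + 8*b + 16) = 1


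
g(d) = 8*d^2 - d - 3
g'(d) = 16*d - 1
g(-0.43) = -1.09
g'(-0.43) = -7.88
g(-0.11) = -2.79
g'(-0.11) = -2.76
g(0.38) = -2.22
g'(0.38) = 5.08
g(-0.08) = -2.87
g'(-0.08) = -2.28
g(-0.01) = -2.99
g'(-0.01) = -1.16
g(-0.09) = -2.85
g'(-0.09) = -2.44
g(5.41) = 225.73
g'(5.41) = 85.56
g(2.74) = 54.32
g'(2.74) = 42.84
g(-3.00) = 72.00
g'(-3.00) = -49.00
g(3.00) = 66.00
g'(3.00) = 47.00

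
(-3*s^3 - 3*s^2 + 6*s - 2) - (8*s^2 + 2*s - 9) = -3*s^3 - 11*s^2 + 4*s + 7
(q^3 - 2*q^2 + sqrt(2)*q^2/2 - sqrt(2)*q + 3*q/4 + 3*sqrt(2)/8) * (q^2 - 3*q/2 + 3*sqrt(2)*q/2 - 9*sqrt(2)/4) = q^5 - 7*q^4/2 + 2*sqrt(2)*q^4 - 7*sqrt(2)*q^3 + 21*q^3/4 - 51*q^2/8 + 15*sqrt(2)*q^2/2 - 9*sqrt(2)*q/4 + 45*q/8 - 27/16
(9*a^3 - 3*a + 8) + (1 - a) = 9*a^3 - 4*a + 9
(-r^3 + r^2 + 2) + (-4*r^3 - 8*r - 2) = -5*r^3 + r^2 - 8*r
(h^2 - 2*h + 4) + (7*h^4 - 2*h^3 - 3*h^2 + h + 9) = 7*h^4 - 2*h^3 - 2*h^2 - h + 13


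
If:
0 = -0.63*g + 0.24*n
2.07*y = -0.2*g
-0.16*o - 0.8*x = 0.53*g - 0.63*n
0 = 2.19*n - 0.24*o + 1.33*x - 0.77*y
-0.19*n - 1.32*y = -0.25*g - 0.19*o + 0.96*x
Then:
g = 0.00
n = 0.00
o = 0.00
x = 0.00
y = 0.00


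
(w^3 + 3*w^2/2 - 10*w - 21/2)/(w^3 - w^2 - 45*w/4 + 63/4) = 2*(w + 1)/(2*w - 3)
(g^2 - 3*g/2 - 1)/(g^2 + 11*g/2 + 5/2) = (g - 2)/(g + 5)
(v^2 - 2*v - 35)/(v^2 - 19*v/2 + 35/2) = 2*(v + 5)/(2*v - 5)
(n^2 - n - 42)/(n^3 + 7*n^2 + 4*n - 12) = (n - 7)/(n^2 + n - 2)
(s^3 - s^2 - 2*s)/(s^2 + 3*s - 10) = s*(s + 1)/(s + 5)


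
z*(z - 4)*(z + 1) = z^3 - 3*z^2 - 4*z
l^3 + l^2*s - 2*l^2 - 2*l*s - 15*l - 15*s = (l - 5)*(l + 3)*(l + s)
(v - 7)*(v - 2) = v^2 - 9*v + 14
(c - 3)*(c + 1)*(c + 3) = c^3 + c^2 - 9*c - 9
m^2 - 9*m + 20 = (m - 5)*(m - 4)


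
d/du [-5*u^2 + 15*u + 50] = 15 - 10*u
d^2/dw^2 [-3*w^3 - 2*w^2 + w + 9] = -18*w - 4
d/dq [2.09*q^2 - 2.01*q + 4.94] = 4.18*q - 2.01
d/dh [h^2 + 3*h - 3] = 2*h + 3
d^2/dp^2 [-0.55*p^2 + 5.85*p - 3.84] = -1.10000000000000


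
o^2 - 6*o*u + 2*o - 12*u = (o + 2)*(o - 6*u)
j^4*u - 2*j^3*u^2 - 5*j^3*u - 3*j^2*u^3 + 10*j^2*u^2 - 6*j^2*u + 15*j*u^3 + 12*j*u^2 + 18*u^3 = (j - 6)*(j - 3*u)*(j + u)*(j*u + u)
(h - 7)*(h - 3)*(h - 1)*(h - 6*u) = h^4 - 6*h^3*u - 11*h^3 + 66*h^2*u + 31*h^2 - 186*h*u - 21*h + 126*u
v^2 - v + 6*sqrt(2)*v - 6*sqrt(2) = (v - 1)*(v + 6*sqrt(2))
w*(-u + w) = -u*w + w^2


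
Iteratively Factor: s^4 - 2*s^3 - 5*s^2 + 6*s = (s - 3)*(s^3 + s^2 - 2*s) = (s - 3)*(s + 2)*(s^2 - s) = s*(s - 3)*(s + 2)*(s - 1)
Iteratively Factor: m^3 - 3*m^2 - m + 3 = (m - 3)*(m^2 - 1) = (m - 3)*(m - 1)*(m + 1)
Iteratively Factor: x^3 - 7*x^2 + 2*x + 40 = (x + 2)*(x^2 - 9*x + 20) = (x - 5)*(x + 2)*(x - 4)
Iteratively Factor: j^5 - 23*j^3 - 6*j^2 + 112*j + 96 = (j + 4)*(j^4 - 4*j^3 - 7*j^2 + 22*j + 24) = (j - 4)*(j + 4)*(j^3 - 7*j - 6) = (j - 4)*(j - 3)*(j + 4)*(j^2 + 3*j + 2) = (j - 4)*(j - 3)*(j + 2)*(j + 4)*(j + 1)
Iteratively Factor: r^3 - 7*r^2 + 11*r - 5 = (r - 1)*(r^2 - 6*r + 5) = (r - 1)^2*(r - 5)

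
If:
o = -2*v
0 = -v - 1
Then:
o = 2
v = -1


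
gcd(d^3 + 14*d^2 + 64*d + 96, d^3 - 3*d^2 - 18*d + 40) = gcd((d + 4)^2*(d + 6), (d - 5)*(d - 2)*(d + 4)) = d + 4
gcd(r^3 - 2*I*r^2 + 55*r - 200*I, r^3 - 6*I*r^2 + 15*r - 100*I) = r^2 - 10*I*r - 25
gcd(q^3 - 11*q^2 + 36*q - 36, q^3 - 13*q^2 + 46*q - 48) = q^2 - 5*q + 6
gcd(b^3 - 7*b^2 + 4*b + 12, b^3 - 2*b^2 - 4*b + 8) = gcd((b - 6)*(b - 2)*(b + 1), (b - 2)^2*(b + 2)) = b - 2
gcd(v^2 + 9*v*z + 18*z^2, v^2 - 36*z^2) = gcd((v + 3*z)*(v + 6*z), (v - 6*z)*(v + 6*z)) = v + 6*z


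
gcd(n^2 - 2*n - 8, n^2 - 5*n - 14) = n + 2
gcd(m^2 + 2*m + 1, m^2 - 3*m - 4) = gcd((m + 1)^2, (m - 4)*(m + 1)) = m + 1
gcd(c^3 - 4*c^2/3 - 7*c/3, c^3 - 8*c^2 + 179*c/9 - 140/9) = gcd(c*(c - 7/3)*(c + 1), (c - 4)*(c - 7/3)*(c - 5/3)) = c - 7/3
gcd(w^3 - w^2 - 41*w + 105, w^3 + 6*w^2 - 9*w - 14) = w + 7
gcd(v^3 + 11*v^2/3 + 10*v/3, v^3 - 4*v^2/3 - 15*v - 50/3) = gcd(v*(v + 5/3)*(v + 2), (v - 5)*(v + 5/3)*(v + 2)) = v^2 + 11*v/3 + 10/3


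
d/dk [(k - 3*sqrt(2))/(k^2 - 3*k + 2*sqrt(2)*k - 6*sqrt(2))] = (k^2 - 3*k + 2*sqrt(2)*k - (k - 3*sqrt(2))*(2*k - 3 + 2*sqrt(2)) - 6*sqrt(2))/(k^2 - 3*k + 2*sqrt(2)*k - 6*sqrt(2))^2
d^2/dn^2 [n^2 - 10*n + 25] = 2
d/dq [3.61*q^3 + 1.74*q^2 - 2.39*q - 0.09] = 10.83*q^2 + 3.48*q - 2.39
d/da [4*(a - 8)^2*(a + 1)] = 12*(a - 8)*(a - 2)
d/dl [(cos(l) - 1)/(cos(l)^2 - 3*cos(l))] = (sin(l) + 3*sin(l)/cos(l)^2 - 2*tan(l))/(cos(l) - 3)^2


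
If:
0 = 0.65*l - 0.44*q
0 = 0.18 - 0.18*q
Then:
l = 0.68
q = 1.00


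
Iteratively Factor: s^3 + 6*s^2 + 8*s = (s)*(s^2 + 6*s + 8) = s*(s + 4)*(s + 2)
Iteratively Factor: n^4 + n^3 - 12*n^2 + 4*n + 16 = (n - 2)*(n^3 + 3*n^2 - 6*n - 8) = (n - 2)*(n + 1)*(n^2 + 2*n - 8) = (n - 2)^2*(n + 1)*(n + 4)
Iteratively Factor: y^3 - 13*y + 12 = (y + 4)*(y^2 - 4*y + 3) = (y - 1)*(y + 4)*(y - 3)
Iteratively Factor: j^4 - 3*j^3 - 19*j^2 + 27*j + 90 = (j - 3)*(j^3 - 19*j - 30) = (j - 5)*(j - 3)*(j^2 + 5*j + 6) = (j - 5)*(j - 3)*(j + 2)*(j + 3)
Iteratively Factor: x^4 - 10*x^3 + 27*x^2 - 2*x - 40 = (x + 1)*(x^3 - 11*x^2 + 38*x - 40) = (x - 2)*(x + 1)*(x^2 - 9*x + 20) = (x - 5)*(x - 2)*(x + 1)*(x - 4)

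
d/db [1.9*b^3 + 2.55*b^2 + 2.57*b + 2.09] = 5.7*b^2 + 5.1*b + 2.57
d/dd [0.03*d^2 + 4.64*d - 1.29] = 0.06*d + 4.64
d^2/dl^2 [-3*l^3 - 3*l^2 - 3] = -18*l - 6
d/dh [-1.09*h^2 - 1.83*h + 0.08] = -2.18*h - 1.83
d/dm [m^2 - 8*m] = 2*m - 8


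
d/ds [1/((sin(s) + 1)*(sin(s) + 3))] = -2*(sin(s) + 2)*cos(s)/((sin(s) + 1)^2*(sin(s) + 3)^2)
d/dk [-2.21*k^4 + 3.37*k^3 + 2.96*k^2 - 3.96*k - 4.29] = -8.84*k^3 + 10.11*k^2 + 5.92*k - 3.96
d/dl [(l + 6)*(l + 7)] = 2*l + 13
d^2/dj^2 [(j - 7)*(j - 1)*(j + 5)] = 6*j - 6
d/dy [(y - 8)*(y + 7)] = 2*y - 1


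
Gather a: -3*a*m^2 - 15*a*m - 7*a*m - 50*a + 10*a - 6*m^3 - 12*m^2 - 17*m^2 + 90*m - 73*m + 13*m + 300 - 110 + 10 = a*(-3*m^2 - 22*m - 40) - 6*m^3 - 29*m^2 + 30*m + 200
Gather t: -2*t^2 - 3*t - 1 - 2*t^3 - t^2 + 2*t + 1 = -2*t^3 - 3*t^2 - t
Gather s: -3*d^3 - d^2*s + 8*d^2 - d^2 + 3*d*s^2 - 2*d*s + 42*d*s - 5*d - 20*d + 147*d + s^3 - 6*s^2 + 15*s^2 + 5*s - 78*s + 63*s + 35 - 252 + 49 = -3*d^3 + 7*d^2 + 122*d + s^3 + s^2*(3*d + 9) + s*(-d^2 + 40*d - 10) - 168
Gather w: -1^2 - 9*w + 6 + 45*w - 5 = 36*w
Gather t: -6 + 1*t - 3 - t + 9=0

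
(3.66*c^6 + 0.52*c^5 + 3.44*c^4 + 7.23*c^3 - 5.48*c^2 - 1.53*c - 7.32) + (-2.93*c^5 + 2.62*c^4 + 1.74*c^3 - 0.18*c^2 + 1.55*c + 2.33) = 3.66*c^6 - 2.41*c^5 + 6.06*c^4 + 8.97*c^3 - 5.66*c^2 + 0.02*c - 4.99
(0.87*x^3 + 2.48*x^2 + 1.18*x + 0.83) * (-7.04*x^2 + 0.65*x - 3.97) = -6.1248*x^5 - 16.8937*x^4 - 10.1491*x^3 - 14.9218*x^2 - 4.1451*x - 3.2951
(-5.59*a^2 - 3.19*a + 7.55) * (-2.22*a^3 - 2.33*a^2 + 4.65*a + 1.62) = 12.4098*a^5 + 20.1065*a^4 - 35.3218*a^3 - 41.4808*a^2 + 29.9397*a + 12.231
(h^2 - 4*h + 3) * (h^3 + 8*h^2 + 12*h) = h^5 + 4*h^4 - 17*h^3 - 24*h^2 + 36*h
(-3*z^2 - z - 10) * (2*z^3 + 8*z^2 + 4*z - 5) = -6*z^5 - 26*z^4 - 40*z^3 - 69*z^2 - 35*z + 50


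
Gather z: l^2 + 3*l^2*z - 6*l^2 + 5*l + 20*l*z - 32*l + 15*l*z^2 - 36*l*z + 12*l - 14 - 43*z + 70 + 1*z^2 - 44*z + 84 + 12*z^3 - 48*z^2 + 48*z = -5*l^2 - 15*l + 12*z^3 + z^2*(15*l - 47) + z*(3*l^2 - 16*l - 39) + 140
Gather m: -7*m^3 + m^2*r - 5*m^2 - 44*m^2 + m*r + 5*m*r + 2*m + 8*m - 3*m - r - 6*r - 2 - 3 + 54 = -7*m^3 + m^2*(r - 49) + m*(6*r + 7) - 7*r + 49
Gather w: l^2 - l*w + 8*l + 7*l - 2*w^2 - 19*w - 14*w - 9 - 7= l^2 + 15*l - 2*w^2 + w*(-l - 33) - 16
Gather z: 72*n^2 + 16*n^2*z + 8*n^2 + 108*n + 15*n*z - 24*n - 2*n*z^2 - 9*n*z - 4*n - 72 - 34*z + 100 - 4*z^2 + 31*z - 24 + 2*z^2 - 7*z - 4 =80*n^2 + 80*n + z^2*(-2*n - 2) + z*(16*n^2 + 6*n - 10)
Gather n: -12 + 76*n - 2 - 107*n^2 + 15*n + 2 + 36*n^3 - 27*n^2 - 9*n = 36*n^3 - 134*n^2 + 82*n - 12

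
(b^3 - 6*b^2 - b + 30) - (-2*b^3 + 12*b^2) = 3*b^3 - 18*b^2 - b + 30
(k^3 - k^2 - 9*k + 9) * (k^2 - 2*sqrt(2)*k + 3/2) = k^5 - 2*sqrt(2)*k^4 - k^4 - 15*k^3/2 + 2*sqrt(2)*k^3 + 15*k^2/2 + 18*sqrt(2)*k^2 - 18*sqrt(2)*k - 27*k/2 + 27/2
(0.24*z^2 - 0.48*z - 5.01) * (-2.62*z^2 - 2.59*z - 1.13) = -0.6288*z^4 + 0.636*z^3 + 14.0982*z^2 + 13.5183*z + 5.6613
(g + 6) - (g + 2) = 4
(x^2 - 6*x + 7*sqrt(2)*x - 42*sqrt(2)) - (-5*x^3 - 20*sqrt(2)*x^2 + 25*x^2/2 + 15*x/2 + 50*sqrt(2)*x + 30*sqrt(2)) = 5*x^3 - 23*x^2/2 + 20*sqrt(2)*x^2 - 43*sqrt(2)*x - 27*x/2 - 72*sqrt(2)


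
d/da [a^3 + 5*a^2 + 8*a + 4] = 3*a^2 + 10*a + 8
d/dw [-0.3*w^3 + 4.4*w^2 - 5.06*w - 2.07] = -0.9*w^2 + 8.8*w - 5.06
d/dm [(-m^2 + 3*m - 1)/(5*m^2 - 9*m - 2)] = (-6*m^2 + 14*m - 15)/(25*m^4 - 90*m^3 + 61*m^2 + 36*m + 4)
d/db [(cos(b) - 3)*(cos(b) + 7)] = -2*(cos(b) + 2)*sin(b)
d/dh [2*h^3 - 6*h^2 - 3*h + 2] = 6*h^2 - 12*h - 3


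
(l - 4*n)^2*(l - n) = l^3 - 9*l^2*n + 24*l*n^2 - 16*n^3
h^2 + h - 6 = (h - 2)*(h + 3)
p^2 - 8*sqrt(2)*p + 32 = (p - 4*sqrt(2))^2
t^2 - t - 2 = (t - 2)*(t + 1)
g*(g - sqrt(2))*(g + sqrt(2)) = g^3 - 2*g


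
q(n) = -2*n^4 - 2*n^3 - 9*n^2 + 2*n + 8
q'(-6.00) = 1622.00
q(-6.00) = -2488.00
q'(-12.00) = 13178.00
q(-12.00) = -39328.00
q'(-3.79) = 419.55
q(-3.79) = -432.63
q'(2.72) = -252.34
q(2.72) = -202.87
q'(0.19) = -1.69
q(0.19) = 8.04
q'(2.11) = -137.84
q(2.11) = -86.28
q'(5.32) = -1468.12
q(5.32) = -2139.27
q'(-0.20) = 5.42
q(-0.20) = 7.25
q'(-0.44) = 9.44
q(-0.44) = 5.47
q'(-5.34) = 1145.21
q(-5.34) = -1581.05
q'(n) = -8*n^3 - 6*n^2 - 18*n + 2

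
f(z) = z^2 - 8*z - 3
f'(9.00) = 10.00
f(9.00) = 6.00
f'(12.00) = 16.00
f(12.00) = 45.00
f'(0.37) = -7.26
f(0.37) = -5.82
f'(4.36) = 0.72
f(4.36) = -18.87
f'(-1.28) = -10.56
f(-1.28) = 8.88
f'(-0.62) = -9.24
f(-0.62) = 2.34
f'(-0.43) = -8.86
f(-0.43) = 0.62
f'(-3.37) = -14.74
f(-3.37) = 35.32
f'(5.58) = 3.16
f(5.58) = -16.50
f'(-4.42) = -16.84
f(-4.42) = 51.90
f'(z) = 2*z - 8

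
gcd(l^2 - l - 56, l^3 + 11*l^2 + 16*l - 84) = l + 7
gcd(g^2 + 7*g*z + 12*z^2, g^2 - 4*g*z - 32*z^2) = g + 4*z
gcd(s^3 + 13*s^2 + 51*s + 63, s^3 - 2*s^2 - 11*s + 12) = s + 3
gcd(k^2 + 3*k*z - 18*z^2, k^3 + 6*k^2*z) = k + 6*z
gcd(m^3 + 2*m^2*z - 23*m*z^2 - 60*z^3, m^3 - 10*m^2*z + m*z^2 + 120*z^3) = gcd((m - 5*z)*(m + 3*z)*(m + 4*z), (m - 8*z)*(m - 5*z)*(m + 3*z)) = -m^2 + 2*m*z + 15*z^2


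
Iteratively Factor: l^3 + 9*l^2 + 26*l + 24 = (l + 3)*(l^2 + 6*l + 8) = (l + 2)*(l + 3)*(l + 4)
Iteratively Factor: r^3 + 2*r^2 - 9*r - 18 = (r + 3)*(r^2 - r - 6) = (r + 2)*(r + 3)*(r - 3)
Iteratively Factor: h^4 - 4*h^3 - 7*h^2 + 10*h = (h)*(h^3 - 4*h^2 - 7*h + 10) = h*(h + 2)*(h^2 - 6*h + 5) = h*(h - 5)*(h + 2)*(h - 1)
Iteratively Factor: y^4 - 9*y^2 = (y - 3)*(y^3 + 3*y^2) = y*(y - 3)*(y^2 + 3*y) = y^2*(y - 3)*(y + 3)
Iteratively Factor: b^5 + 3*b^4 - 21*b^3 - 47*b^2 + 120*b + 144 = (b - 3)*(b^4 + 6*b^3 - 3*b^2 - 56*b - 48) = (b - 3)*(b + 4)*(b^3 + 2*b^2 - 11*b - 12) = (b - 3)^2*(b + 4)*(b^2 + 5*b + 4) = (b - 3)^2*(b + 1)*(b + 4)*(b + 4)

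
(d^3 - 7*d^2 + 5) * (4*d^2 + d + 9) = 4*d^5 - 27*d^4 + 2*d^3 - 43*d^2 + 5*d + 45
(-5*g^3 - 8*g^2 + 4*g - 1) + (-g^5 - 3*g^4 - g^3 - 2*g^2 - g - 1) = -g^5 - 3*g^4 - 6*g^3 - 10*g^2 + 3*g - 2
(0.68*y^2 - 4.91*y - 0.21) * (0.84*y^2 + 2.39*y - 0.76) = 0.5712*y^4 - 2.4992*y^3 - 12.4281*y^2 + 3.2297*y + 0.1596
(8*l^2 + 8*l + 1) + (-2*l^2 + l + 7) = 6*l^2 + 9*l + 8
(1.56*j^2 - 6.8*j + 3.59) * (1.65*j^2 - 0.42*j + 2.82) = 2.574*j^4 - 11.8752*j^3 + 13.1787*j^2 - 20.6838*j + 10.1238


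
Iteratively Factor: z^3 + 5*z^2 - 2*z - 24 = (z + 4)*(z^2 + z - 6) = (z + 3)*(z + 4)*(z - 2)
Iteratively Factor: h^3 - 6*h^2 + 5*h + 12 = (h - 4)*(h^2 - 2*h - 3) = (h - 4)*(h - 3)*(h + 1)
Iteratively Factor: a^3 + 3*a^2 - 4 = (a + 2)*(a^2 + a - 2) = (a + 2)^2*(a - 1)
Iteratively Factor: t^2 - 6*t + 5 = (t - 1)*(t - 5)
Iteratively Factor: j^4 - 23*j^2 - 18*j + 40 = (j + 4)*(j^3 - 4*j^2 - 7*j + 10) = (j - 1)*(j + 4)*(j^2 - 3*j - 10) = (j - 5)*(j - 1)*(j + 4)*(j + 2)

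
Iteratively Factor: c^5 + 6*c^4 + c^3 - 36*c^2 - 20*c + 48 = (c + 3)*(c^4 + 3*c^3 - 8*c^2 - 12*c + 16) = (c - 2)*(c + 3)*(c^3 + 5*c^2 + 2*c - 8) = (c - 2)*(c + 3)*(c + 4)*(c^2 + c - 2) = (c - 2)*(c + 2)*(c + 3)*(c + 4)*(c - 1)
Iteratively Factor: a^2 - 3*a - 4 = (a + 1)*(a - 4)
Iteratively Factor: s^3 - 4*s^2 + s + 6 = (s + 1)*(s^2 - 5*s + 6) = (s - 2)*(s + 1)*(s - 3)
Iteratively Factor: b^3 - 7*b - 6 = (b - 3)*(b^2 + 3*b + 2) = (b - 3)*(b + 1)*(b + 2)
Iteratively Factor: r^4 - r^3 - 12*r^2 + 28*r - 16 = (r + 4)*(r^3 - 5*r^2 + 8*r - 4) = (r - 2)*(r + 4)*(r^2 - 3*r + 2) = (r - 2)*(r - 1)*(r + 4)*(r - 2)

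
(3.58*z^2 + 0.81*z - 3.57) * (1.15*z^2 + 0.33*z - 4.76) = 4.117*z^4 + 2.1129*z^3 - 20.879*z^2 - 5.0337*z + 16.9932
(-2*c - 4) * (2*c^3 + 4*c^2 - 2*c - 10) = -4*c^4 - 16*c^3 - 12*c^2 + 28*c + 40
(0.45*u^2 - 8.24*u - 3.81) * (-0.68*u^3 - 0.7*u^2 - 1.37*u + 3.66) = -0.306*u^5 + 5.2882*u^4 + 7.7423*u^3 + 15.6028*u^2 - 24.9387*u - 13.9446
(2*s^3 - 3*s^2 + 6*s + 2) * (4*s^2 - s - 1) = 8*s^5 - 14*s^4 + 25*s^3 + 5*s^2 - 8*s - 2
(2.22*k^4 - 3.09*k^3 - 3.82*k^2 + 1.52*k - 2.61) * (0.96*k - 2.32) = 2.1312*k^5 - 8.1168*k^4 + 3.5016*k^3 + 10.3216*k^2 - 6.032*k + 6.0552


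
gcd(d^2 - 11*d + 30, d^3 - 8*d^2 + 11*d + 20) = d - 5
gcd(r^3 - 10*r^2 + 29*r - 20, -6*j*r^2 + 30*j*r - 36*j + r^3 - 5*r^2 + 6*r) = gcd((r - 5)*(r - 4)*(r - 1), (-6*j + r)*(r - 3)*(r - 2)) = 1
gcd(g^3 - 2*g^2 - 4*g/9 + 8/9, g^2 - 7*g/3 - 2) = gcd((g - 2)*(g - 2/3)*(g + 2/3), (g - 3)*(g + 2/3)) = g + 2/3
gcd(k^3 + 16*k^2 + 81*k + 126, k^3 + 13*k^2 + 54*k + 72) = k^2 + 9*k + 18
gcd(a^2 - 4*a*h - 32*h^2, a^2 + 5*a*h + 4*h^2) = a + 4*h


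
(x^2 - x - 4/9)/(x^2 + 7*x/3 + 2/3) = (x - 4/3)/(x + 2)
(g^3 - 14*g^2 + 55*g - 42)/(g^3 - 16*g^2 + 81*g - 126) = (g - 1)/(g - 3)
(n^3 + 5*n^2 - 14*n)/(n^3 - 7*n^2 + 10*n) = (n + 7)/(n - 5)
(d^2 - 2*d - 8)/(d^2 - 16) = (d + 2)/(d + 4)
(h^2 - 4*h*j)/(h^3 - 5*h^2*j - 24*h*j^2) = (-h + 4*j)/(-h^2 + 5*h*j + 24*j^2)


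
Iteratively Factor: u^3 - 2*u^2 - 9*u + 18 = (u - 3)*(u^2 + u - 6) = (u - 3)*(u + 3)*(u - 2)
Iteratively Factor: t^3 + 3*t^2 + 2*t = (t + 1)*(t^2 + 2*t) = (t + 1)*(t + 2)*(t)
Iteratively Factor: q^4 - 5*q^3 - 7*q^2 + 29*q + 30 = (q + 2)*(q^3 - 7*q^2 + 7*q + 15) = (q - 5)*(q + 2)*(q^2 - 2*q - 3) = (q - 5)*(q - 3)*(q + 2)*(q + 1)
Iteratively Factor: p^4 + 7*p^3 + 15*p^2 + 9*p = (p)*(p^3 + 7*p^2 + 15*p + 9) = p*(p + 3)*(p^2 + 4*p + 3) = p*(p + 3)^2*(p + 1)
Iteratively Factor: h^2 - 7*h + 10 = (h - 5)*(h - 2)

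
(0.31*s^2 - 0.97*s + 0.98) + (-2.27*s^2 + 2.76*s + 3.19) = -1.96*s^2 + 1.79*s + 4.17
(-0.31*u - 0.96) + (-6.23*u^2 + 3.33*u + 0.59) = -6.23*u^2 + 3.02*u - 0.37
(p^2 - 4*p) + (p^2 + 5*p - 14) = 2*p^2 + p - 14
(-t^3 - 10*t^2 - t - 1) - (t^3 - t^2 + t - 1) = -2*t^3 - 9*t^2 - 2*t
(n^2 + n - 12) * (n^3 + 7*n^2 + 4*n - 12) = n^5 + 8*n^4 - n^3 - 92*n^2 - 60*n + 144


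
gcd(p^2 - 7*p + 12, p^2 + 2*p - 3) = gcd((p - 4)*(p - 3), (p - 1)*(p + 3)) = 1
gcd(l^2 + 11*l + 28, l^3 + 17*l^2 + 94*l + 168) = l^2 + 11*l + 28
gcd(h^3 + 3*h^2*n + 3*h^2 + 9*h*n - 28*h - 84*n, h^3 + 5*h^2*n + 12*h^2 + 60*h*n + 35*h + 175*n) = h + 7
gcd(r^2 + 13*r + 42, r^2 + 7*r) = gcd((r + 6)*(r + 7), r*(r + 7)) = r + 7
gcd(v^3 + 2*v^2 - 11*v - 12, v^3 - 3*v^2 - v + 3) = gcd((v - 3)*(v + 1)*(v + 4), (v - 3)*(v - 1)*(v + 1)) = v^2 - 2*v - 3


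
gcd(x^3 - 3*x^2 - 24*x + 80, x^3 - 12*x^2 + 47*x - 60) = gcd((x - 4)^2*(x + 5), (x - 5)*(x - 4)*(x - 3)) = x - 4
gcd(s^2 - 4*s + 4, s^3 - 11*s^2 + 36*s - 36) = s - 2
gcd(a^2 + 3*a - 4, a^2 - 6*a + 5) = a - 1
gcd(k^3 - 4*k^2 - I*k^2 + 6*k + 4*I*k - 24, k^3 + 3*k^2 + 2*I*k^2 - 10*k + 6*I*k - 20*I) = k + 2*I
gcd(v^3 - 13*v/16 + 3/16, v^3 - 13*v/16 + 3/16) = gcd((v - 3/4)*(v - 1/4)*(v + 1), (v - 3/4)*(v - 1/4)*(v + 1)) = v^3 - 13*v/16 + 3/16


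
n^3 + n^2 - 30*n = n*(n - 5)*(n + 6)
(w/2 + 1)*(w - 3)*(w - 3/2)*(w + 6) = w^4/2 + 7*w^3/4 - 39*w^2/4 - 9*w + 27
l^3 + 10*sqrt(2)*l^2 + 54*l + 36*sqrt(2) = (l + sqrt(2))*(l + 3*sqrt(2))*(l + 6*sqrt(2))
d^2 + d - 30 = (d - 5)*(d + 6)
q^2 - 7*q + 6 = (q - 6)*(q - 1)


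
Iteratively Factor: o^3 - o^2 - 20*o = (o + 4)*(o^2 - 5*o) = o*(o + 4)*(o - 5)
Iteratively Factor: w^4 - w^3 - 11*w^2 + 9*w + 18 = (w + 1)*(w^3 - 2*w^2 - 9*w + 18) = (w - 2)*(w + 1)*(w^2 - 9) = (w - 2)*(w + 1)*(w + 3)*(w - 3)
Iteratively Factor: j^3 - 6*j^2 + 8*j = (j - 2)*(j^2 - 4*j) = j*(j - 2)*(j - 4)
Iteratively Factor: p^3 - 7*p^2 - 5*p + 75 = (p - 5)*(p^2 - 2*p - 15) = (p - 5)*(p + 3)*(p - 5)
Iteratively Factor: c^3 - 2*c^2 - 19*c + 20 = (c - 5)*(c^2 + 3*c - 4) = (c - 5)*(c + 4)*(c - 1)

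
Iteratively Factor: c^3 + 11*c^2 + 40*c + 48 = (c + 4)*(c^2 + 7*c + 12) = (c + 3)*(c + 4)*(c + 4)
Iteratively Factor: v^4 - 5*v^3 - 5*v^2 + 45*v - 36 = (v + 3)*(v^3 - 8*v^2 + 19*v - 12) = (v - 1)*(v + 3)*(v^2 - 7*v + 12) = (v - 4)*(v - 1)*(v + 3)*(v - 3)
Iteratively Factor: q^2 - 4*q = (q - 4)*(q)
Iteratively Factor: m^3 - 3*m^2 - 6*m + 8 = (m - 4)*(m^2 + m - 2) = (m - 4)*(m - 1)*(m + 2)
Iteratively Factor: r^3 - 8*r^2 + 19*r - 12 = (r - 3)*(r^2 - 5*r + 4) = (r - 3)*(r - 1)*(r - 4)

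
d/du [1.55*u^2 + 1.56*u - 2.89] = 3.1*u + 1.56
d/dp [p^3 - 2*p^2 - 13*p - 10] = 3*p^2 - 4*p - 13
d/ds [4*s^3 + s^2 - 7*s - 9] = 12*s^2 + 2*s - 7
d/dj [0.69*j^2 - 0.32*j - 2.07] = 1.38*j - 0.32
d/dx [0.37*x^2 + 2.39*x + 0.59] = 0.74*x + 2.39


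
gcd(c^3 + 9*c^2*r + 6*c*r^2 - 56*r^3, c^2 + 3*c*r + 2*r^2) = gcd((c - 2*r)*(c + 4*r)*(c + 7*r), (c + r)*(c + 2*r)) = 1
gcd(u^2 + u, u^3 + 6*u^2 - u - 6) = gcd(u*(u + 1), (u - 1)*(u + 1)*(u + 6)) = u + 1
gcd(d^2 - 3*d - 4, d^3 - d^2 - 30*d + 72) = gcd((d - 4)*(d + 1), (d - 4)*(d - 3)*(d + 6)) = d - 4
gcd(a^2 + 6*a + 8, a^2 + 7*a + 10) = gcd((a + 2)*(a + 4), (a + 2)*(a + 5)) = a + 2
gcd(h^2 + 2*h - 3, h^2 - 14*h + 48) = 1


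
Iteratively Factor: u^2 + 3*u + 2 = (u + 2)*(u + 1)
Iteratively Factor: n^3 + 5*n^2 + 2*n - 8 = (n + 4)*(n^2 + n - 2) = (n + 2)*(n + 4)*(n - 1)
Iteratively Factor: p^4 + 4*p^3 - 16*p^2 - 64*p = (p)*(p^3 + 4*p^2 - 16*p - 64) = p*(p + 4)*(p^2 - 16) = p*(p + 4)^2*(p - 4)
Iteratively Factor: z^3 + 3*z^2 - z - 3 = (z - 1)*(z^2 + 4*z + 3) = (z - 1)*(z + 1)*(z + 3)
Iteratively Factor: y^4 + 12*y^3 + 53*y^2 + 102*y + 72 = (y + 3)*(y^3 + 9*y^2 + 26*y + 24) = (y + 3)*(y + 4)*(y^2 + 5*y + 6) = (y + 3)^2*(y + 4)*(y + 2)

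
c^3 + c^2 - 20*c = c*(c - 4)*(c + 5)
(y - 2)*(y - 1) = y^2 - 3*y + 2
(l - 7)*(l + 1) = l^2 - 6*l - 7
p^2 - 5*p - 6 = (p - 6)*(p + 1)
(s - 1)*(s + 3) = s^2 + 2*s - 3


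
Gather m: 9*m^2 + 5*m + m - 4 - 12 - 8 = 9*m^2 + 6*m - 24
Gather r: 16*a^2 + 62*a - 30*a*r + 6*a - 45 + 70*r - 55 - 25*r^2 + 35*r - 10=16*a^2 + 68*a - 25*r^2 + r*(105 - 30*a) - 110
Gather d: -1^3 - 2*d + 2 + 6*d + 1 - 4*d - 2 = 0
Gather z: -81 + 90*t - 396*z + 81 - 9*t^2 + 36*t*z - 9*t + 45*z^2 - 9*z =-9*t^2 + 81*t + 45*z^2 + z*(36*t - 405)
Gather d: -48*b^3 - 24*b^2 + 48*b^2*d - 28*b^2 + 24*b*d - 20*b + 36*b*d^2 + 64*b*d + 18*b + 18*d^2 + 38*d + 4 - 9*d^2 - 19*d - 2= -48*b^3 - 52*b^2 - 2*b + d^2*(36*b + 9) + d*(48*b^2 + 88*b + 19) + 2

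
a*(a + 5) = a^2 + 5*a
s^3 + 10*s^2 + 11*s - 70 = (s - 2)*(s + 5)*(s + 7)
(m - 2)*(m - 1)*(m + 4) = m^3 + m^2 - 10*m + 8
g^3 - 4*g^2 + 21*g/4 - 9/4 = (g - 3/2)^2*(g - 1)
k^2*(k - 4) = k^3 - 4*k^2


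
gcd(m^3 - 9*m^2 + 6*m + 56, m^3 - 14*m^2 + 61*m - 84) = m^2 - 11*m + 28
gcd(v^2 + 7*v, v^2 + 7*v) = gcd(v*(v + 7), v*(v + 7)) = v^2 + 7*v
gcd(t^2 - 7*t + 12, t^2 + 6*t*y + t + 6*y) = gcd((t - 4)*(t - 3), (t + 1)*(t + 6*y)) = 1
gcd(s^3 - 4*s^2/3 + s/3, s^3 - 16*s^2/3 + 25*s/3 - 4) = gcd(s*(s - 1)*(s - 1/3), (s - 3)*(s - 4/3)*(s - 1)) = s - 1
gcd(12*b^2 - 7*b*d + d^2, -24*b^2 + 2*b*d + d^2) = 4*b - d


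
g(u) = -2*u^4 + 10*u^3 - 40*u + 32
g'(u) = -8*u^3 + 30*u^2 - 40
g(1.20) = -2.87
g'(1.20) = -10.62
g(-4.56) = -1598.54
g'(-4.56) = 1342.36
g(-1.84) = 20.38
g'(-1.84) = 111.40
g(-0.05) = 34.00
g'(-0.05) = -39.92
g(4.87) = -132.77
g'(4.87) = -252.50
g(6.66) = -1215.16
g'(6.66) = -1072.60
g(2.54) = 11.02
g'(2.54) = 22.45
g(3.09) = 21.10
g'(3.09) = 10.41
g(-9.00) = -20020.00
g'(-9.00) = 8222.00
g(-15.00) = -134368.00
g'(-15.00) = 33710.00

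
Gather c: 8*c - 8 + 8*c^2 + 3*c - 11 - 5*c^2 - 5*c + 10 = 3*c^2 + 6*c - 9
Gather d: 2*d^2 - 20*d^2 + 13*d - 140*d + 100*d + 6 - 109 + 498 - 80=-18*d^2 - 27*d + 315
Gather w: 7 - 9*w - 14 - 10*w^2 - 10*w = -10*w^2 - 19*w - 7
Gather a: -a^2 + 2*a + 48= -a^2 + 2*a + 48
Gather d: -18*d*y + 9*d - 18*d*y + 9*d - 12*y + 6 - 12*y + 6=d*(18 - 36*y) - 24*y + 12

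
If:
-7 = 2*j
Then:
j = -7/2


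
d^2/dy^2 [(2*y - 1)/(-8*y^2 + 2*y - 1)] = 8*(-(2*y - 1)*(8*y - 1)^2 + 3*(4*y - 1)*(8*y^2 - 2*y + 1))/(8*y^2 - 2*y + 1)^3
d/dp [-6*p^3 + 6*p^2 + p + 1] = -18*p^2 + 12*p + 1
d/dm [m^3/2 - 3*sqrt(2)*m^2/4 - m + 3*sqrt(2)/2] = 3*m^2/2 - 3*sqrt(2)*m/2 - 1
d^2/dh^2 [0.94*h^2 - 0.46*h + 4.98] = 1.88000000000000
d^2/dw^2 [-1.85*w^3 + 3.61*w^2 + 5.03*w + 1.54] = 7.22 - 11.1*w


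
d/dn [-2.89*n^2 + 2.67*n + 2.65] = 2.67 - 5.78*n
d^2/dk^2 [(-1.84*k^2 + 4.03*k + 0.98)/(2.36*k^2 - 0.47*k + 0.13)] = (40.80912*k^3 + 36.13632*k^2 - 13.94052*k + 0.26191)/(13.144256*k^6 - 7.853136*k^5 + 3.736116*k^4 - 0.968999*k^3 + 0.205803*k^2 - 0.023829*k + 0.002197)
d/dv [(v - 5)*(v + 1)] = 2*v - 4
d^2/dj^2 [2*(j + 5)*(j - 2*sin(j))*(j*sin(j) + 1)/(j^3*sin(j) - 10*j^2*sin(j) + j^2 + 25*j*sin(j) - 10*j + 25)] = 4*(j^3*sin(j) - 5*j^2*sin(j) + 2*j^2*cos(j) - 27*j*sin(j) + 20*j*cos(j) + 15*j + 75*sin(j) - 150*cos(j) + 75)/(j^4 - 20*j^3 + 150*j^2 - 500*j + 625)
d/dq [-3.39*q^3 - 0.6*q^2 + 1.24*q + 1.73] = -10.17*q^2 - 1.2*q + 1.24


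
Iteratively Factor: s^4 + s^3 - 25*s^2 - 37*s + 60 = (s + 3)*(s^3 - 2*s^2 - 19*s + 20) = (s - 5)*(s + 3)*(s^2 + 3*s - 4) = (s - 5)*(s - 1)*(s + 3)*(s + 4)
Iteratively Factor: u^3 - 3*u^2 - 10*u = (u - 5)*(u^2 + 2*u) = u*(u - 5)*(u + 2)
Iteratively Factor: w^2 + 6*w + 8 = (w + 4)*(w + 2)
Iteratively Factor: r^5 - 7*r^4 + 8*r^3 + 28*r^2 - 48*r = (r)*(r^4 - 7*r^3 + 8*r^2 + 28*r - 48) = r*(r + 2)*(r^3 - 9*r^2 + 26*r - 24) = r*(r - 3)*(r + 2)*(r^2 - 6*r + 8) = r*(r - 3)*(r - 2)*(r + 2)*(r - 4)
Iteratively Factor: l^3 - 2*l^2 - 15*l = (l)*(l^2 - 2*l - 15) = l*(l + 3)*(l - 5)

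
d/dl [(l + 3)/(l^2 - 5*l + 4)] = (l^2 - 5*l - (l + 3)*(2*l - 5) + 4)/(l^2 - 5*l + 4)^2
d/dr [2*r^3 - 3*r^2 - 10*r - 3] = 6*r^2 - 6*r - 10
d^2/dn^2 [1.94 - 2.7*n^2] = -5.40000000000000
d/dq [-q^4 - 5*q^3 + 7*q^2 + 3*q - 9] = -4*q^3 - 15*q^2 + 14*q + 3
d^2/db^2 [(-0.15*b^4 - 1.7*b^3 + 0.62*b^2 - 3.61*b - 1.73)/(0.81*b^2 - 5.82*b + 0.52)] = (-0.19683*b^6 + 4.24278*b^5 - 30.86424*b^4 - 105.362154*b^3 + 22.005378*b^2 + 55.2985080000001*b - 137.256464)/(0.531441*b^6 - 11.455506*b^5 + 83.333448*b^4 - 211.845672*b^3 + 53.498016*b^2 - 4.721184*b + 0.140608)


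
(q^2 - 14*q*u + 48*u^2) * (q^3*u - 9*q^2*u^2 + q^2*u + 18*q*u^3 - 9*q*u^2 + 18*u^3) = q^5*u - 23*q^4*u^2 + q^4*u + 192*q^3*u^3 - 23*q^3*u^2 - 684*q^2*u^4 + 192*q^2*u^3 + 864*q*u^5 - 684*q*u^4 + 864*u^5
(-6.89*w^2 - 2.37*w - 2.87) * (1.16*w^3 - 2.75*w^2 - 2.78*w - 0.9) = -7.9924*w^5 + 16.1983*w^4 + 22.3425*w^3 + 20.6821*w^2 + 10.1116*w + 2.583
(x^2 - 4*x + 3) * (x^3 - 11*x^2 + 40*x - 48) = x^5 - 15*x^4 + 87*x^3 - 241*x^2 + 312*x - 144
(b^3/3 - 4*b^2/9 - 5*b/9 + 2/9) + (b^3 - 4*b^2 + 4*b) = 4*b^3/3 - 40*b^2/9 + 31*b/9 + 2/9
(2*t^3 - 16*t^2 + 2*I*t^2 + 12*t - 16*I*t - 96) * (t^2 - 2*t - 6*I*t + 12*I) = 2*t^5 - 20*t^4 - 10*I*t^4 + 56*t^3 + 100*I*t^3 - 240*t^2 - 232*I*t^2 + 384*t + 720*I*t - 1152*I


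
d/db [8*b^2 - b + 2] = 16*b - 1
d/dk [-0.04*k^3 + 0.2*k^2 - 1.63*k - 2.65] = -0.12*k^2 + 0.4*k - 1.63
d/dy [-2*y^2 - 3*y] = -4*y - 3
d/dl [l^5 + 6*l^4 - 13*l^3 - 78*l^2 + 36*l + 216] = 5*l^4 + 24*l^3 - 39*l^2 - 156*l + 36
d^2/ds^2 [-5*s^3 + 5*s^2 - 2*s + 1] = 10 - 30*s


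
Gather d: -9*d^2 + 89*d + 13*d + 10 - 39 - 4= -9*d^2 + 102*d - 33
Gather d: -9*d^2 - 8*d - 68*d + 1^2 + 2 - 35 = -9*d^2 - 76*d - 32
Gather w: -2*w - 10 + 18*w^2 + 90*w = 18*w^2 + 88*w - 10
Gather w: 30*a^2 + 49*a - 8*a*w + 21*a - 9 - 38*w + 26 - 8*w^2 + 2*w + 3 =30*a^2 + 70*a - 8*w^2 + w*(-8*a - 36) + 20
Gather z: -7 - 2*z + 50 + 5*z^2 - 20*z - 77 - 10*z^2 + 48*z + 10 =-5*z^2 + 26*z - 24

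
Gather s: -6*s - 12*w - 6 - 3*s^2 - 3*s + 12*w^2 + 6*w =-3*s^2 - 9*s + 12*w^2 - 6*w - 6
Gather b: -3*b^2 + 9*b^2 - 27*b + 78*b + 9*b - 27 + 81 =6*b^2 + 60*b + 54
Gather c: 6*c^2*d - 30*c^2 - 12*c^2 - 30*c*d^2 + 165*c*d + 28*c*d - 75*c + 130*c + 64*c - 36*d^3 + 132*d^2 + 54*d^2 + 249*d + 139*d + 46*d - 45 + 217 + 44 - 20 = c^2*(6*d - 42) + c*(-30*d^2 + 193*d + 119) - 36*d^3 + 186*d^2 + 434*d + 196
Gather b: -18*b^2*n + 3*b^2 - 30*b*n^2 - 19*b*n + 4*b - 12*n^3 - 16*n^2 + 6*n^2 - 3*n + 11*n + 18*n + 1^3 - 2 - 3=b^2*(3 - 18*n) + b*(-30*n^2 - 19*n + 4) - 12*n^3 - 10*n^2 + 26*n - 4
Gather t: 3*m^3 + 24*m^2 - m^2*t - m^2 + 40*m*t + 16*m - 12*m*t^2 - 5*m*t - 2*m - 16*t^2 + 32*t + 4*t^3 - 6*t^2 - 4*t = 3*m^3 + 23*m^2 + 14*m + 4*t^3 + t^2*(-12*m - 22) + t*(-m^2 + 35*m + 28)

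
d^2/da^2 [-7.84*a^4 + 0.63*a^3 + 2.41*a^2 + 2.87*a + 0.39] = -94.08*a^2 + 3.78*a + 4.82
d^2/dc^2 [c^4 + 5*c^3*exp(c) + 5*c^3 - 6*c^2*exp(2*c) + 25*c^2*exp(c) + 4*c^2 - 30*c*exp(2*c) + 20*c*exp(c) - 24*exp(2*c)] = 5*c^3*exp(c) - 24*c^2*exp(2*c) + 55*c^2*exp(c) + 12*c^2 - 168*c*exp(2*c) + 150*c*exp(c) + 30*c - 228*exp(2*c) + 90*exp(c) + 8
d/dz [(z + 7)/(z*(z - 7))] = (-z^2 - 14*z + 49)/(z^2*(z^2 - 14*z + 49))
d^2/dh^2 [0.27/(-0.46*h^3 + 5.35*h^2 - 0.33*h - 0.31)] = ((0.7452*h - 2.889)*(0.46*h^3 - 5.35*h^2 + 0.33*h + 0.31) - 0.27*(1.38*h^2 - 10.7*h + 0.33)*(2.76*h^2 - 21.4*h + 0.66))/(0.46*h^3 - 5.35*h^2 + 0.33*h + 0.31)^3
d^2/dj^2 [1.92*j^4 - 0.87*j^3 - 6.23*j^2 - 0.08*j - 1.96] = 23.04*j^2 - 5.22*j - 12.46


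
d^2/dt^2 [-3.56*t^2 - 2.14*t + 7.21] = -7.12000000000000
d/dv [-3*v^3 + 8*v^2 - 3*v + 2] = -9*v^2 + 16*v - 3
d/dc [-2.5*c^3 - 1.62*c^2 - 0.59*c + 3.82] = -7.5*c^2 - 3.24*c - 0.59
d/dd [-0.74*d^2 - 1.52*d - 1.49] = -1.48*d - 1.52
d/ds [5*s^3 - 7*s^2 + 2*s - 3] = 15*s^2 - 14*s + 2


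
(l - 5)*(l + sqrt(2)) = l^2 - 5*l + sqrt(2)*l - 5*sqrt(2)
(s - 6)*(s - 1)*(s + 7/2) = s^3 - 7*s^2/2 - 37*s/2 + 21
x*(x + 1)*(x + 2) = x^3 + 3*x^2 + 2*x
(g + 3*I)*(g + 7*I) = g^2 + 10*I*g - 21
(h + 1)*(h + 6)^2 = h^3 + 13*h^2 + 48*h + 36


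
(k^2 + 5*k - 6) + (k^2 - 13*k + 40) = 2*k^2 - 8*k + 34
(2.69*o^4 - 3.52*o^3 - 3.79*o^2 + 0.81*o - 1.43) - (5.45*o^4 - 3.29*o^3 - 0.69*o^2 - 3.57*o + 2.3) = -2.76*o^4 - 0.23*o^3 - 3.1*o^2 + 4.38*o - 3.73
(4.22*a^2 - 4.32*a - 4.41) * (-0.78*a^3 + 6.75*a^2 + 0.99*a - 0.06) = -3.2916*a^5 + 31.8546*a^4 - 21.5424*a^3 - 34.2975*a^2 - 4.1067*a + 0.2646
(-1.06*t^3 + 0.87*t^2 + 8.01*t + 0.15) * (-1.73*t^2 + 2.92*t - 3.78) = 1.8338*t^5 - 4.6003*t^4 - 7.3101*t^3 + 19.8411*t^2 - 29.8398*t - 0.567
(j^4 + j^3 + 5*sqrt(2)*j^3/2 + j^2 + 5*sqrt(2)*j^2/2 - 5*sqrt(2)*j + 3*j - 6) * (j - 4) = j^5 - 3*j^4 + 5*sqrt(2)*j^4/2 - 15*sqrt(2)*j^3/2 - 3*j^3 - 15*sqrt(2)*j^2 - j^2 - 18*j + 20*sqrt(2)*j + 24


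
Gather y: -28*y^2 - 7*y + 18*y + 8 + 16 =-28*y^2 + 11*y + 24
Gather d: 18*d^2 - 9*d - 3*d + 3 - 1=18*d^2 - 12*d + 2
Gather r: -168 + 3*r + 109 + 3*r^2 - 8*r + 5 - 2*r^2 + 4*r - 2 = r^2 - r - 56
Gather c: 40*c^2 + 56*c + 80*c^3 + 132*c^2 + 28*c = 80*c^3 + 172*c^2 + 84*c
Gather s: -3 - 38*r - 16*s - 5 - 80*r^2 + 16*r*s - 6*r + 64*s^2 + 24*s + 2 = -80*r^2 - 44*r + 64*s^2 + s*(16*r + 8) - 6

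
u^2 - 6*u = u*(u - 6)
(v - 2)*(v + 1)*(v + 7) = v^3 + 6*v^2 - 9*v - 14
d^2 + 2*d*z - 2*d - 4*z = (d - 2)*(d + 2*z)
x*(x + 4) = x^2 + 4*x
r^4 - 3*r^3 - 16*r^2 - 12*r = r*(r - 6)*(r + 1)*(r + 2)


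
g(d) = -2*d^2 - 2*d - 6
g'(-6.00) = 22.00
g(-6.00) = -66.00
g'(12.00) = -50.00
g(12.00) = -318.00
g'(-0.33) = -0.68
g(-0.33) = -5.56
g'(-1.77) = 5.08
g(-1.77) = -8.73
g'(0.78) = -5.12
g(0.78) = -8.78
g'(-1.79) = 5.16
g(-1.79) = -8.83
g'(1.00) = -6.00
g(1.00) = -10.00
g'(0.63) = -4.52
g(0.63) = -8.05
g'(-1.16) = 2.64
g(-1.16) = -6.37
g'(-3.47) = 11.88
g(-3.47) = -23.14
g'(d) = -4*d - 2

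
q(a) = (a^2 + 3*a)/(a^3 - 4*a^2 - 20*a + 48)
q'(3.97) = -0.22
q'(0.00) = 0.06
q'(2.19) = 11.45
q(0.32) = 0.03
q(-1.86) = -0.03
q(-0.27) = -0.01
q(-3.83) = 0.33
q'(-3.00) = -0.07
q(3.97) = -0.87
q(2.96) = -0.87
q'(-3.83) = -2.31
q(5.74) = -5.30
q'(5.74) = -19.94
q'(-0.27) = 0.04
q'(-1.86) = -0.01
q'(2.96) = 0.30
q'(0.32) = 0.10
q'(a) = (2*a + 3)/(a^3 - 4*a^2 - 20*a + 48) + (a^2 + 3*a)*(-3*a^2 + 8*a + 20)/(a^3 - 4*a^2 - 20*a + 48)^2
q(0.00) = 0.00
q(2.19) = -2.54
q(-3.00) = 0.00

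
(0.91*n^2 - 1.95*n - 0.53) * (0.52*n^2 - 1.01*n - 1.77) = 0.4732*n^4 - 1.9331*n^3 + 0.0831999999999999*n^2 + 3.9868*n + 0.9381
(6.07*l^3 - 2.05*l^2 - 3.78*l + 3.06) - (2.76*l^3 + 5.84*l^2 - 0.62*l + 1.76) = 3.31*l^3 - 7.89*l^2 - 3.16*l + 1.3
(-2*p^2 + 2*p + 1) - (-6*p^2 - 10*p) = 4*p^2 + 12*p + 1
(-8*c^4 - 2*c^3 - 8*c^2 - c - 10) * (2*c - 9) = -16*c^5 + 68*c^4 + 2*c^3 + 70*c^2 - 11*c + 90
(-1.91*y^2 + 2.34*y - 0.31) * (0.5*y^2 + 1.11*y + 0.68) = -0.955*y^4 - 0.9501*y^3 + 1.1436*y^2 + 1.2471*y - 0.2108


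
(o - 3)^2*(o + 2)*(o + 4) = o^4 - 19*o^2 + 6*o + 72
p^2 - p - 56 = (p - 8)*(p + 7)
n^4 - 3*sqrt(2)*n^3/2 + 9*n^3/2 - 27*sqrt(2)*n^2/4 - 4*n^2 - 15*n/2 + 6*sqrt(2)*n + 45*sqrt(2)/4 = (n - 3/2)*(n + 1)*(n + 5)*(n - 3*sqrt(2)/2)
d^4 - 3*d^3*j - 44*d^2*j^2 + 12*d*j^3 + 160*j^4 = (d - 8*j)*(d - 2*j)*(d + 2*j)*(d + 5*j)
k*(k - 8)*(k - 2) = k^3 - 10*k^2 + 16*k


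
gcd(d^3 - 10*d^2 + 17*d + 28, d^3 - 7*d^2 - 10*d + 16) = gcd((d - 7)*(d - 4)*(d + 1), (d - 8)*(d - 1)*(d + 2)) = 1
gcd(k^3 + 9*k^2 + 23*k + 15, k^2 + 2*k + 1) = k + 1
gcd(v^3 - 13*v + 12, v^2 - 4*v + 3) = v^2 - 4*v + 3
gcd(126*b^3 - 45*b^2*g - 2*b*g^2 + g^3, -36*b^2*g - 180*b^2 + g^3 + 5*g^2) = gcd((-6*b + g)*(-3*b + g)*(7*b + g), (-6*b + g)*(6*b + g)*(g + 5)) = 6*b - g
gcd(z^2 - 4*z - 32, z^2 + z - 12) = z + 4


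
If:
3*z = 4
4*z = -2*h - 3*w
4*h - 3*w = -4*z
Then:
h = -16/9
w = -16/27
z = 4/3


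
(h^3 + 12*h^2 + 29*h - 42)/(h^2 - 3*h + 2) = (h^2 + 13*h + 42)/(h - 2)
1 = 1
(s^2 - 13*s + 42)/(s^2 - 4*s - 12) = (s - 7)/(s + 2)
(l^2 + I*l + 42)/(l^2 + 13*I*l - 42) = (l - 6*I)/(l + 6*I)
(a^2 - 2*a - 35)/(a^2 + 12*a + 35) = (a - 7)/(a + 7)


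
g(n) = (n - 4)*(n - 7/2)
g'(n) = 2*n - 15/2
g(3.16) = 0.29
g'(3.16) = -1.18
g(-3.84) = 57.55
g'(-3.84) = -15.18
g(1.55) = 4.78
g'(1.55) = -4.40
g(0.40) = 11.16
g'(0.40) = -6.70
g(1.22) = 6.34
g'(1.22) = -5.06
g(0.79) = 8.70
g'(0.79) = -5.92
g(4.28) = 0.22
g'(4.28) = 1.06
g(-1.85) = 31.30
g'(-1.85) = -11.20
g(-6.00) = 95.00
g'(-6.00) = -19.50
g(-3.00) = 45.50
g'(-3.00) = -13.50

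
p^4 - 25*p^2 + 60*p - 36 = (p - 3)*(p - 2)*(p - 1)*(p + 6)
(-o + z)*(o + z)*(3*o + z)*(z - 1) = -3*o^3*z + 3*o^3 - o^2*z^2 + o^2*z + 3*o*z^3 - 3*o*z^2 + z^4 - z^3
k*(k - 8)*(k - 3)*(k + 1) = k^4 - 10*k^3 + 13*k^2 + 24*k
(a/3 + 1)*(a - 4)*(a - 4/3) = a^3/3 - 7*a^2/9 - 32*a/9 + 16/3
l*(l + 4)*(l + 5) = l^3 + 9*l^2 + 20*l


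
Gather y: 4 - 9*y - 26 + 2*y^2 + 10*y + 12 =2*y^2 + y - 10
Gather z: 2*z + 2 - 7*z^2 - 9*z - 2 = -7*z^2 - 7*z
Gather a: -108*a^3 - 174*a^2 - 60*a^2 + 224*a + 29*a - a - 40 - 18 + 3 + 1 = -108*a^3 - 234*a^2 + 252*a - 54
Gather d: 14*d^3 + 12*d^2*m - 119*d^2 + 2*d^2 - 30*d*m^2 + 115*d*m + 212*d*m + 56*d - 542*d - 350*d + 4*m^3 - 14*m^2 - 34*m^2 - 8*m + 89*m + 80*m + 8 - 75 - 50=14*d^3 + d^2*(12*m - 117) + d*(-30*m^2 + 327*m - 836) + 4*m^3 - 48*m^2 + 161*m - 117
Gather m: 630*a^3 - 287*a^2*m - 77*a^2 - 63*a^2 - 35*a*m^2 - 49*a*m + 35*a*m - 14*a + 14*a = 630*a^3 - 140*a^2 - 35*a*m^2 + m*(-287*a^2 - 14*a)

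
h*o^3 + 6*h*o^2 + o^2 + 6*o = o*(o + 6)*(h*o + 1)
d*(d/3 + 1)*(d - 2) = d^3/3 + d^2/3 - 2*d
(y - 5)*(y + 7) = y^2 + 2*y - 35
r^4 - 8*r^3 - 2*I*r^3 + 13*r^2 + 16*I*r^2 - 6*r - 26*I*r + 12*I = (r - 6)*(r - 1)^2*(r - 2*I)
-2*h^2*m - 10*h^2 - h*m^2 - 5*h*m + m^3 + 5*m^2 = (-2*h + m)*(h + m)*(m + 5)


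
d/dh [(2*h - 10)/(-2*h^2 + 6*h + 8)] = (h^2 - 10*h + 19)/(h^4 - 6*h^3 + h^2 + 24*h + 16)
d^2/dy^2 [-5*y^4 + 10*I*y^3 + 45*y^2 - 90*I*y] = -60*y^2 + 60*I*y + 90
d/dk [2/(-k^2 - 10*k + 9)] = 4*(k + 5)/(k^2 + 10*k - 9)^2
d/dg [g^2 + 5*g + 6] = 2*g + 5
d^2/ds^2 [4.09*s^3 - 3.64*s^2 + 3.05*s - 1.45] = 24.54*s - 7.28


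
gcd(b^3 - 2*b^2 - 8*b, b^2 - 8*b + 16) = b - 4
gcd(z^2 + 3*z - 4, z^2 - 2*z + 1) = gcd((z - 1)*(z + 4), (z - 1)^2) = z - 1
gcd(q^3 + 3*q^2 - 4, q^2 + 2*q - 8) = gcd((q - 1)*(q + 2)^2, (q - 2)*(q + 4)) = 1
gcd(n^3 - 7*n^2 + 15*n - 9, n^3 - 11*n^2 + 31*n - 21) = n^2 - 4*n + 3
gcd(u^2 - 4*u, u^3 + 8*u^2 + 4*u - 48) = 1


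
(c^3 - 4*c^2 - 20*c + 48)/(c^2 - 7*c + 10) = (c^2 - 2*c - 24)/(c - 5)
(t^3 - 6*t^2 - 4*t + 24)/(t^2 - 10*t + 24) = (t^2 - 4)/(t - 4)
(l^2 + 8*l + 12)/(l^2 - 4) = (l + 6)/(l - 2)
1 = 1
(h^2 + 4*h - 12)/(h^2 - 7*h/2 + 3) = 2*(h + 6)/(2*h - 3)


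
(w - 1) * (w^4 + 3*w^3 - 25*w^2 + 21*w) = w^5 + 2*w^4 - 28*w^3 + 46*w^2 - 21*w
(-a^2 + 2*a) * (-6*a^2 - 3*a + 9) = 6*a^4 - 9*a^3 - 15*a^2 + 18*a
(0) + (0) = 0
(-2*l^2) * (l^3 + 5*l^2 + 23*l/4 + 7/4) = -2*l^5 - 10*l^4 - 23*l^3/2 - 7*l^2/2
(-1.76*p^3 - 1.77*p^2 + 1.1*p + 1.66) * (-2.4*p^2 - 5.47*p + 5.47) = 4.224*p^5 + 13.8752*p^4 - 2.5853*p^3 - 19.6829*p^2 - 3.0632*p + 9.0802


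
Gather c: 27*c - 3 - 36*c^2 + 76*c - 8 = -36*c^2 + 103*c - 11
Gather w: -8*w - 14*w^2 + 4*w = -14*w^2 - 4*w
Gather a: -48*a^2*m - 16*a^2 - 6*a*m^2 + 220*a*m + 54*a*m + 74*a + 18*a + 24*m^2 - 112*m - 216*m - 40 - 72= a^2*(-48*m - 16) + a*(-6*m^2 + 274*m + 92) + 24*m^2 - 328*m - 112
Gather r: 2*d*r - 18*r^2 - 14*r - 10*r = -18*r^2 + r*(2*d - 24)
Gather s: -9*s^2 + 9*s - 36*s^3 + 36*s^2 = -36*s^3 + 27*s^2 + 9*s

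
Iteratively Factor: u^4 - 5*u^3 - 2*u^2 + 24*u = (u - 4)*(u^3 - u^2 - 6*u) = (u - 4)*(u - 3)*(u^2 + 2*u) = (u - 4)*(u - 3)*(u + 2)*(u)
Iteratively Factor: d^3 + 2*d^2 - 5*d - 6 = (d + 3)*(d^2 - d - 2) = (d + 1)*(d + 3)*(d - 2)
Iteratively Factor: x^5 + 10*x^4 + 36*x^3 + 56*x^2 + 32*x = (x + 2)*(x^4 + 8*x^3 + 20*x^2 + 16*x) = (x + 2)^2*(x^3 + 6*x^2 + 8*x) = x*(x + 2)^2*(x^2 + 6*x + 8) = x*(x + 2)^2*(x + 4)*(x + 2)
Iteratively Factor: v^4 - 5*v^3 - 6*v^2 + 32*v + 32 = (v + 1)*(v^3 - 6*v^2 + 32) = (v + 1)*(v + 2)*(v^2 - 8*v + 16) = (v - 4)*(v + 1)*(v + 2)*(v - 4)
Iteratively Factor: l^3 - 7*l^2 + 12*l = (l - 3)*(l^2 - 4*l) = l*(l - 3)*(l - 4)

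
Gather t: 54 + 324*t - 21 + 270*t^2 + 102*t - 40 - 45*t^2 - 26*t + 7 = 225*t^2 + 400*t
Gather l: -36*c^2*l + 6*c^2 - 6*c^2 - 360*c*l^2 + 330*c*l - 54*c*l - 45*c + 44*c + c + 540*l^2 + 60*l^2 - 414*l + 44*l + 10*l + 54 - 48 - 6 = l^2*(600 - 360*c) + l*(-36*c^2 + 276*c - 360)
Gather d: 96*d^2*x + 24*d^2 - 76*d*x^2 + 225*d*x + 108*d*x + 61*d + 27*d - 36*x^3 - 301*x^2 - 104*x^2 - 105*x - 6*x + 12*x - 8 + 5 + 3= d^2*(96*x + 24) + d*(-76*x^2 + 333*x + 88) - 36*x^3 - 405*x^2 - 99*x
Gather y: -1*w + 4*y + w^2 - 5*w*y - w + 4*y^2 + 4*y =w^2 - 2*w + 4*y^2 + y*(8 - 5*w)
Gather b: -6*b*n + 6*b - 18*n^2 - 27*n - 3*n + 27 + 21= b*(6 - 6*n) - 18*n^2 - 30*n + 48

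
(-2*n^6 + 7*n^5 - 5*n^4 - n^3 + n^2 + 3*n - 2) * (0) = 0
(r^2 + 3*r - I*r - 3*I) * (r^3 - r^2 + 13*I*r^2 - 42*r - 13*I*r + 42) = r^5 + 2*r^4 + 12*I*r^4 - 32*r^3 + 24*I*r^3 - 58*r^2 + 6*I*r^2 + 87*r + 84*I*r - 126*I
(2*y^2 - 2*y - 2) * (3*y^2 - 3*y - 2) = 6*y^4 - 12*y^3 - 4*y^2 + 10*y + 4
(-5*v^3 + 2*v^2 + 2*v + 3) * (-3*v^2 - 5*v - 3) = 15*v^5 + 19*v^4 - v^3 - 25*v^2 - 21*v - 9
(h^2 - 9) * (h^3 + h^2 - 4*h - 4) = h^5 + h^4 - 13*h^3 - 13*h^2 + 36*h + 36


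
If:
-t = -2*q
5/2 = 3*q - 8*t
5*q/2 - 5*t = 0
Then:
No Solution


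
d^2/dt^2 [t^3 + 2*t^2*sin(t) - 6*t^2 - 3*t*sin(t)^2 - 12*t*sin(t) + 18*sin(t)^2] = -2*t^2*sin(t) + 12*t*sin(t) + 8*t*cos(t) - 6*t*cos(2*t) + 6*t + 4*sin(t) - 6*sin(2*t) - 24*cos(t) + 36*cos(2*t) - 12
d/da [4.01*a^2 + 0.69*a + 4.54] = 8.02*a + 0.69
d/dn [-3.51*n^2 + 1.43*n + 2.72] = 1.43 - 7.02*n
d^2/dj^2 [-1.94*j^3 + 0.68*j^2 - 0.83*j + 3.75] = 1.36 - 11.64*j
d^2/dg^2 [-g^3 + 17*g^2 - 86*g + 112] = 34 - 6*g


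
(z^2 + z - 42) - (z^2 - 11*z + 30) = 12*z - 72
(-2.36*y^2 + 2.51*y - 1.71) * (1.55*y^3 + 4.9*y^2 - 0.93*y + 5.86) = -3.658*y^5 - 7.6735*y^4 + 11.8433*y^3 - 24.5429*y^2 + 16.2989*y - 10.0206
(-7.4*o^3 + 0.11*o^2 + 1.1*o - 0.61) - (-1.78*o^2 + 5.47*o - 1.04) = -7.4*o^3 + 1.89*o^2 - 4.37*o + 0.43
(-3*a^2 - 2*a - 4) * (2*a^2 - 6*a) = -6*a^4 + 14*a^3 + 4*a^2 + 24*a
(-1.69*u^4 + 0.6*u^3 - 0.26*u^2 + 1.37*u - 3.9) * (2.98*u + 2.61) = -5.0362*u^5 - 2.6229*u^4 + 0.7912*u^3 + 3.404*u^2 - 8.0463*u - 10.179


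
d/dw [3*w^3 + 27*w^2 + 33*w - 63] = 9*w^2 + 54*w + 33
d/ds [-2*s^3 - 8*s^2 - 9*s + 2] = -6*s^2 - 16*s - 9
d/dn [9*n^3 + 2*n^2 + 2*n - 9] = 27*n^2 + 4*n + 2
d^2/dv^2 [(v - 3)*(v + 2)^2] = 6*v + 2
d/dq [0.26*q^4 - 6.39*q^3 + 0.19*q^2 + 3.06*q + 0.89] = 1.04*q^3 - 19.17*q^2 + 0.38*q + 3.06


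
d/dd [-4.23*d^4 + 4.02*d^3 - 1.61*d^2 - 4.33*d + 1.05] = -16.92*d^3 + 12.06*d^2 - 3.22*d - 4.33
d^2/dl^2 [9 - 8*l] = 0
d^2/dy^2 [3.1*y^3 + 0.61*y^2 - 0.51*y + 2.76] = 18.6*y + 1.22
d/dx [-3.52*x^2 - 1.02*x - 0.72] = -7.04*x - 1.02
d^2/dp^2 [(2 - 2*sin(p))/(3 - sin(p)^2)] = 2*(-4*(1 - cos(p)^2)^2 + 9*sin(p)^5 - 2*sin(p) - 3*sin(3*p)/2 - sin(5*p)/2 + 6*cos(p)^2)/(cos(p)^2 + 2)^3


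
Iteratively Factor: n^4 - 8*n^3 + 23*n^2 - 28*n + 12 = (n - 2)*(n^3 - 6*n^2 + 11*n - 6) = (n - 2)*(n - 1)*(n^2 - 5*n + 6) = (n - 2)^2*(n - 1)*(n - 3)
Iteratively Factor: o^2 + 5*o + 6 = (o + 2)*(o + 3)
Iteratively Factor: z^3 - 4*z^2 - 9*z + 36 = (z - 4)*(z^2 - 9) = (z - 4)*(z - 3)*(z + 3)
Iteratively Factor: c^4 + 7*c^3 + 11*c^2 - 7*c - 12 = (c + 1)*(c^3 + 6*c^2 + 5*c - 12) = (c + 1)*(c + 3)*(c^2 + 3*c - 4) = (c + 1)*(c + 3)*(c + 4)*(c - 1)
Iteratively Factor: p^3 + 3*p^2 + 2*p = (p + 1)*(p^2 + 2*p) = p*(p + 1)*(p + 2)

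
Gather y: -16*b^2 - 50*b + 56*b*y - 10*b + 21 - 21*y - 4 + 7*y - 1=-16*b^2 - 60*b + y*(56*b - 14) + 16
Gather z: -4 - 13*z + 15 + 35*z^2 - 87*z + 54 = 35*z^2 - 100*z + 65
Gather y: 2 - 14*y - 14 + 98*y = 84*y - 12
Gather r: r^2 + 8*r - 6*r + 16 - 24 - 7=r^2 + 2*r - 15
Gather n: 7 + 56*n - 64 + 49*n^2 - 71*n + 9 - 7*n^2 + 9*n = 42*n^2 - 6*n - 48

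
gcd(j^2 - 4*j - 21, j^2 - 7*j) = j - 7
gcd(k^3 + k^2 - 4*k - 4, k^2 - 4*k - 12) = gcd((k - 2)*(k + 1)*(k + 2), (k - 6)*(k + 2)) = k + 2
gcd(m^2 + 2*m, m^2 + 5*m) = m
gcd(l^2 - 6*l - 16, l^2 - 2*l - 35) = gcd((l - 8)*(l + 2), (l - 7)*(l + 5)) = 1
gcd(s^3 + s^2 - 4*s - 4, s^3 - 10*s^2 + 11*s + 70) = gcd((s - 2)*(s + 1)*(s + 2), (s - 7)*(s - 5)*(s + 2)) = s + 2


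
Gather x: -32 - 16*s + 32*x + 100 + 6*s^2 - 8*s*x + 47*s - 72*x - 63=6*s^2 + 31*s + x*(-8*s - 40) + 5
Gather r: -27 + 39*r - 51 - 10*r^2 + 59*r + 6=-10*r^2 + 98*r - 72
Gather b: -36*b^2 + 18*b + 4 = -36*b^2 + 18*b + 4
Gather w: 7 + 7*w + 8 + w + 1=8*w + 16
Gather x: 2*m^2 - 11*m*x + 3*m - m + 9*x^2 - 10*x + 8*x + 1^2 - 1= 2*m^2 + 2*m + 9*x^2 + x*(-11*m - 2)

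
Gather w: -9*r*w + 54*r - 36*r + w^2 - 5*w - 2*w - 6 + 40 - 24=18*r + w^2 + w*(-9*r - 7) + 10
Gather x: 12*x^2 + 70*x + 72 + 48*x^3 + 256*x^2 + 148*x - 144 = 48*x^3 + 268*x^2 + 218*x - 72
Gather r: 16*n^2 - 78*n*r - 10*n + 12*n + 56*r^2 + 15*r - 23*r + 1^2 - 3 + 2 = 16*n^2 + 2*n + 56*r^2 + r*(-78*n - 8)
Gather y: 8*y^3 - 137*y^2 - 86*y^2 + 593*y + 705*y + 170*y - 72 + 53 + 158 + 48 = 8*y^3 - 223*y^2 + 1468*y + 187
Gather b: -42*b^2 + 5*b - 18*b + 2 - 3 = -42*b^2 - 13*b - 1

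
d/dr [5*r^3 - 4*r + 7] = 15*r^2 - 4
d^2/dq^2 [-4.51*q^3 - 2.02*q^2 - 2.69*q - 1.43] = -27.06*q - 4.04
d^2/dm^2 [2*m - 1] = 0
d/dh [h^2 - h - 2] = 2*h - 1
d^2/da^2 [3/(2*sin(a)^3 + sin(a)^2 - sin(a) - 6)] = 3*((sin(a) - 9*sin(3*a) - 4*cos(2*a))*(2*sin(a)^3 + sin(a)^2 - sin(a) - 6)/2 + 2*(6*sin(a)^2 + 2*sin(a) - 1)^2*cos(a)^2)/(2*sin(a)^3 + sin(a)^2 - sin(a) - 6)^3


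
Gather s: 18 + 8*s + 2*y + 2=8*s + 2*y + 20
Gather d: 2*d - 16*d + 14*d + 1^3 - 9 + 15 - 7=0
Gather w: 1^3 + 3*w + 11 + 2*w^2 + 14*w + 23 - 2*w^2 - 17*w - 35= 0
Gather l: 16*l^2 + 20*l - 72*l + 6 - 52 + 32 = 16*l^2 - 52*l - 14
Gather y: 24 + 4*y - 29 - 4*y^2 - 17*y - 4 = -4*y^2 - 13*y - 9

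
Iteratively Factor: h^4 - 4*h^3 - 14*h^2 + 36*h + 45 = (h + 3)*(h^3 - 7*h^2 + 7*h + 15) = (h - 3)*(h + 3)*(h^2 - 4*h - 5) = (h - 5)*(h - 3)*(h + 3)*(h + 1)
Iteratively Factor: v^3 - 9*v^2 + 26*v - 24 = (v - 2)*(v^2 - 7*v + 12) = (v - 3)*(v - 2)*(v - 4)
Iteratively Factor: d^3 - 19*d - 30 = (d + 2)*(d^2 - 2*d - 15) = (d - 5)*(d + 2)*(d + 3)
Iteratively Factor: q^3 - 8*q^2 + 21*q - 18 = (q - 3)*(q^2 - 5*q + 6) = (q - 3)*(q - 2)*(q - 3)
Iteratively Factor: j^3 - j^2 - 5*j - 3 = (j + 1)*(j^2 - 2*j - 3) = (j + 1)^2*(j - 3)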